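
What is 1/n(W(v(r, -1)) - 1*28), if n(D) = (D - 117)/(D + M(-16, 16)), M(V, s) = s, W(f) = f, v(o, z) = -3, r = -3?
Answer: 15/148 ≈ 0.10135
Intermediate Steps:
n(D) = (-117 + D)/(16 + D) (n(D) = (D - 117)/(D + 16) = (-117 + D)/(16 + D))
1/n(W(v(r, -1)) - 1*28) = 1/((-117 + (-3 - 1*28))/(16 + (-3 - 1*28))) = 1/((-117 + (-3 - 28))/(16 + (-3 - 28))) = 1/((-117 - 31)/(16 - 31)) = 1/(-148/(-15)) = 1/(-1/15*(-148)) = 1/(148/15) = 15/148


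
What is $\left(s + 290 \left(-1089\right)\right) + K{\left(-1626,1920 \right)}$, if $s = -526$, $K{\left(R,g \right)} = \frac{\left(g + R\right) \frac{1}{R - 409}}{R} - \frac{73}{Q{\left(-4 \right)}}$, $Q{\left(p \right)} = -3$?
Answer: $- \frac{523323418328}{1654455} \approx -3.1631 \cdot 10^{5}$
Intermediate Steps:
$K{\left(R,g \right)} = \frac{73}{3} + \frac{R + g}{R \left(-409 + R\right)}$ ($K{\left(R,g \right)} = \frac{\left(g + R\right) \frac{1}{R - 409}}{R} - \frac{73}{-3} = \frac{\left(R + g\right) \frac{1}{-409 + R}}{R} - - \frac{73}{3} = \frac{\frac{1}{-409 + R} \left(R + g\right)}{R} + \frac{73}{3} = \frac{R + g}{R \left(-409 + R\right)} + \frac{73}{3} = \frac{73}{3} + \frac{R + g}{R \left(-409 + R\right)}$)
$\left(s + 290 \left(-1089\right)\right) + K{\left(-1626,1920 \right)} = \left(-526 + 290 \left(-1089\right)\right) + \frac{\left(-29854\right) \left(-1626\right) + 3 \cdot 1920 + 73 \left(-1626\right)^{2}}{3 \left(-1626\right) \left(-409 - 1626\right)} = \left(-526 - 315810\right) + \frac{1}{3} \left(- \frac{1}{1626}\right) \frac{1}{-2035} \left(48542604 + 5760 + 73 \cdot 2643876\right) = -316336 + \frac{1}{3} \left(- \frac{1}{1626}\right) \left(- \frac{1}{2035}\right) \left(48542604 + 5760 + 193002948\right) = -316336 + \frac{1}{3} \left(- \frac{1}{1626}\right) \left(- \frac{1}{2035}\right) 241551312 = -316336 + \frac{40258552}{1654455} = - \frac{523323418328}{1654455}$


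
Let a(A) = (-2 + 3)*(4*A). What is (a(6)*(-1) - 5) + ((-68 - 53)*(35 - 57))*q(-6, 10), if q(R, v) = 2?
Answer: 5295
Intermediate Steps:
a(A) = 4*A (a(A) = 1*(4*A) = 4*A)
(a(6)*(-1) - 5) + ((-68 - 53)*(35 - 57))*q(-6, 10) = ((4*6)*(-1) - 5) + ((-68 - 53)*(35 - 57))*2 = (24*(-1) - 5) - 121*(-22)*2 = (-24 - 5) + 2662*2 = -29 + 5324 = 5295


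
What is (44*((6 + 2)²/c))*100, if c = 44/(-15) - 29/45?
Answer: -12672000/161 ≈ -78708.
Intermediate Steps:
c = -161/45 (c = 44*(-1/15) - 29*1/45 = -44/15 - 29/45 = -161/45 ≈ -3.5778)
(44*((6 + 2)²/c))*100 = (44*((6 + 2)²/(-161/45)))*100 = (44*(8²*(-45/161)))*100 = (44*(64*(-45/161)))*100 = (44*(-2880/161))*100 = -126720/161*100 = -12672000/161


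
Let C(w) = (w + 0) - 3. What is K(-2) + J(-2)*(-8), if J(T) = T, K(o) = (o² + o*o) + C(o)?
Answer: 19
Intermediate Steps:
C(w) = -3 + w (C(w) = w - 3 = -3 + w)
K(o) = -3 + o + 2*o² (K(o) = (o² + o*o) + (-3 + o) = (o² + o²) + (-3 + o) = 2*o² + (-3 + o) = -3 + o + 2*o²)
K(-2) + J(-2)*(-8) = (-3 - 2 + 2*(-2)²) - 2*(-8) = (-3 - 2 + 2*4) + 16 = (-3 - 2 + 8) + 16 = 3 + 16 = 19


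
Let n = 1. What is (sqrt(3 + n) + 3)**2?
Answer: 25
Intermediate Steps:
(sqrt(3 + n) + 3)**2 = (sqrt(3 + 1) + 3)**2 = (sqrt(4) + 3)**2 = (2 + 3)**2 = 5**2 = 25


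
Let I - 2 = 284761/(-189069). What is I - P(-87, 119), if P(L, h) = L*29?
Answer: 477114464/189069 ≈ 2523.5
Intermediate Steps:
P(L, h) = 29*L
I = 93377/189069 (I = 2 + 284761/(-189069) = 2 + 284761*(-1/189069) = 2 - 284761/189069 = 93377/189069 ≈ 0.49388)
I - P(-87, 119) = 93377/189069 - 29*(-87) = 93377/189069 - 1*(-2523) = 93377/189069 + 2523 = 477114464/189069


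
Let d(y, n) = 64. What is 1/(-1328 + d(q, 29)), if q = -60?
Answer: -1/1264 ≈ -0.00079114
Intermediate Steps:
1/(-1328 + d(q, 29)) = 1/(-1328 + 64) = 1/(-1264) = -1/1264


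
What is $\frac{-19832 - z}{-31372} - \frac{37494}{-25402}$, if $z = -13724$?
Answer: $\frac{166427148}{99613943} \approx 1.6707$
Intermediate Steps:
$\frac{-19832 - z}{-31372} - \frac{37494}{-25402} = \frac{-19832 - -13724}{-31372} - \frac{37494}{-25402} = \left(-19832 + 13724\right) \left(- \frac{1}{31372}\right) - - \frac{18747}{12701} = \left(-6108\right) \left(- \frac{1}{31372}\right) + \frac{18747}{12701} = \frac{1527}{7843} + \frac{18747}{12701} = \frac{166427148}{99613943}$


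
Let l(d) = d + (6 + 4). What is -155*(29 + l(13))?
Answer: -8060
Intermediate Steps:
l(d) = 10 + d (l(d) = d + 10 = 10 + d)
-155*(29 + l(13)) = -155*(29 + (10 + 13)) = -155*(29 + 23) = -155*52 = -8060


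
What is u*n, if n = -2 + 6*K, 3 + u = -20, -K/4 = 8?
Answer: 4462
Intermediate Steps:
K = -32 (K = -4*8 = -32)
u = -23 (u = -3 - 20 = -23)
n = -194 (n = -2 + 6*(-32) = -2 - 192 = -194)
u*n = -23*(-194) = 4462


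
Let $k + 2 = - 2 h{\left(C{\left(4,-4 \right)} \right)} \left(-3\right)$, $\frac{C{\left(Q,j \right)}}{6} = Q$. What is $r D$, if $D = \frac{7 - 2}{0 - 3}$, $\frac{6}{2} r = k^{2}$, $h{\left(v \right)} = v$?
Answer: $- \frac{100820}{9} \approx -11202.0$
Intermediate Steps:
$C{\left(Q,j \right)} = 6 Q$
$k = 142$ ($k = -2 + - 2 \cdot 6 \cdot 4 \left(-3\right) = -2 + \left(-2\right) 24 \left(-3\right) = -2 - -144 = -2 + 144 = 142$)
$r = \frac{20164}{3}$ ($r = \frac{142^{2}}{3} = \frac{1}{3} \cdot 20164 = \frac{20164}{3} \approx 6721.3$)
$D = - \frac{5}{3}$ ($D = \frac{5}{0 - 3} = \frac{5}{-3} = 5 \left(- \frac{1}{3}\right) = - \frac{5}{3} \approx -1.6667$)
$r D = \frac{20164}{3} \left(- \frac{5}{3}\right) = - \frac{100820}{9}$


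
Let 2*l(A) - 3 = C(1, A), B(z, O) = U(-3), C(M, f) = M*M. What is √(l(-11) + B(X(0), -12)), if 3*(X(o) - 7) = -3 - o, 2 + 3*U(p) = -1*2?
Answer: √6/3 ≈ 0.81650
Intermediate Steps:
U(p) = -4/3 (U(p) = -⅔ + (-1*2)/3 = -⅔ + (⅓)*(-2) = -⅔ - ⅔ = -4/3)
X(o) = 6 - o/3 (X(o) = 7 + (-3 - o)/3 = 7 + (-1 - o/3) = 6 - o/3)
C(M, f) = M²
B(z, O) = -4/3
l(A) = 2 (l(A) = 3/2 + (½)*1² = 3/2 + (½)*1 = 3/2 + ½ = 2)
√(l(-11) + B(X(0), -12)) = √(2 - 4/3) = √(⅔) = √6/3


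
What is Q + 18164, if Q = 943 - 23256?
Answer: -4149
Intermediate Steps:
Q = -22313
Q + 18164 = -22313 + 18164 = -4149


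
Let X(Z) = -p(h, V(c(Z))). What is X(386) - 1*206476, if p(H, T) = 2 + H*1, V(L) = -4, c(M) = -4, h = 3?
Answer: -206481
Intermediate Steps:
p(H, T) = 2 + H
X(Z) = -5 (X(Z) = -(2 + 3) = -1*5 = -5)
X(386) - 1*206476 = -5 - 1*206476 = -5 - 206476 = -206481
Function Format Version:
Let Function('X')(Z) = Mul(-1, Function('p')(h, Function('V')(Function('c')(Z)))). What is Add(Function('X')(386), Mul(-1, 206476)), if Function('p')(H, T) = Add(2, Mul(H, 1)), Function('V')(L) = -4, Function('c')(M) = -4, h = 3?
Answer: -206481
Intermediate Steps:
Function('p')(H, T) = Add(2, H)
Function('X')(Z) = -5 (Function('X')(Z) = Mul(-1, Add(2, 3)) = Mul(-1, 5) = -5)
Add(Function('X')(386), Mul(-1, 206476)) = Add(-5, Mul(-1, 206476)) = Add(-5, -206476) = -206481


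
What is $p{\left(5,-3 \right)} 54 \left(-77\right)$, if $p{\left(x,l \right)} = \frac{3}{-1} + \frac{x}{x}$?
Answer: $8316$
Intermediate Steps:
$p{\left(x,l \right)} = -2$ ($p{\left(x,l \right)} = 3 \left(-1\right) + 1 = -3 + 1 = -2$)
$p{\left(5,-3 \right)} 54 \left(-77\right) = \left(-2\right) 54 \left(-77\right) = \left(-108\right) \left(-77\right) = 8316$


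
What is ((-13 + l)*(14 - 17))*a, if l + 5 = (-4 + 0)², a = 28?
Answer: 168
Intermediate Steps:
l = 11 (l = -5 + (-4 + 0)² = -5 + (-4)² = -5 + 16 = 11)
((-13 + l)*(14 - 17))*a = ((-13 + 11)*(14 - 17))*28 = -2*(-3)*28 = 6*28 = 168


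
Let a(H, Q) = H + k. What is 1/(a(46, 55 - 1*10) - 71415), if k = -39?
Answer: -1/71408 ≈ -1.4004e-5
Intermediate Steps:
a(H, Q) = -39 + H (a(H, Q) = H - 39 = -39 + H)
1/(a(46, 55 - 1*10) - 71415) = 1/((-39 + 46) - 71415) = 1/(7 - 71415) = 1/(-71408) = -1/71408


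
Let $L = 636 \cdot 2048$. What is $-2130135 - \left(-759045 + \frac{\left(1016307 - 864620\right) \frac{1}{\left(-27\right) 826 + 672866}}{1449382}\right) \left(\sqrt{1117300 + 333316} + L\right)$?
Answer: $\frac{116529681592147219796283}{117864468931} + \frac{715715486557695473 \sqrt{362654}}{471457875724} \approx 9.8959 \cdot 10^{11}$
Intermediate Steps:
$L = 1302528$
$-2130135 - \left(-759045 + \frac{\left(1016307 - 864620\right) \frac{1}{\left(-27\right) 826 + 672866}}{1449382}\right) \left(\sqrt{1117300 + 333316} + L\right) = -2130135 - \left(-759045 + \frac{\left(1016307 - 864620\right) \frac{1}{\left(-27\right) 826 + 672866}}{1449382}\right) \left(\sqrt{1117300 + 333316} + 1302528\right) = -2130135 - \left(-759045 + \frac{151687}{-22302 + 672866} \cdot \frac{1}{1449382}\right) \left(\sqrt{1450616} + 1302528\right) = -2130135 - \left(-759045 + \frac{151687}{650564} \cdot \frac{1}{1449382}\right) \left(2 \sqrt{362654} + 1302528\right) = -2130135 - \left(-759045 + 151687 \cdot \frac{1}{650564} \cdot \frac{1}{1449382}\right) \left(1302528 + 2 \sqrt{362654}\right) = -2130135 - \left(-759045 + \frac{151687}{650564} \cdot \frac{1}{1449382}\right) \left(1302528 + 2 \sqrt{362654}\right) = -2130135 - \left(-759045 + \frac{151687}{942915751448}\right) \left(1302528 + 2 \sqrt{362654}\right) = -2130135 - - \frac{715715486557695473 \left(1302528 + 2 \sqrt{362654}\right)}{942915751448} = -2130135 - \left(- \frac{116529932659377746131968}{117864468931} - \frac{715715486557695473 \sqrt{362654}}{471457875724}\right) = -2130135 + \left(\frac{116529932659377746131968}{117864468931} + \frac{715715486557695473 \sqrt{362654}}{471457875724}\right) = \frac{116529681592147219796283}{117864468931} + \frac{715715486557695473 \sqrt{362654}}{471457875724}$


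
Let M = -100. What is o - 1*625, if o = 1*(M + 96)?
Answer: -629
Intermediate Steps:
o = -4 (o = 1*(-100 + 96) = 1*(-4) = -4)
o - 1*625 = -4 - 1*625 = -4 - 625 = -629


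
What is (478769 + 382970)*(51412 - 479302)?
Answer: -368729500710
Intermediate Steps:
(478769 + 382970)*(51412 - 479302) = 861739*(-427890) = -368729500710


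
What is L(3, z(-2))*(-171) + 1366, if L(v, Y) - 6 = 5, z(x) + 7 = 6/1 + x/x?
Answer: -515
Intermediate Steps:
z(x) = 0 (z(x) = -7 + (6/1 + x/x) = -7 + (6*1 + 1) = -7 + (6 + 1) = -7 + 7 = 0)
L(v, Y) = 11 (L(v, Y) = 6 + 5 = 11)
L(3, z(-2))*(-171) + 1366 = 11*(-171) + 1366 = -1881 + 1366 = -515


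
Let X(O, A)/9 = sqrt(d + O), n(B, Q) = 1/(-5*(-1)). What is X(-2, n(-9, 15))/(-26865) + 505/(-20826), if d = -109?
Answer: -505/20826 - I*sqrt(111)/2985 ≈ -0.024249 - 0.0035295*I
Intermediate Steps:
n(B, Q) = 1/5
X(O, A) = 9*sqrt(-109 + O)
X(-2, n(-9, 15))/(-26865) + 505/(-20826) = (9*sqrt(-109 - 2))/(-26865) + 505/(-20826) = (9*sqrt(-111))*(-1/26865) + 505*(-1/20826) = (9*(I*sqrt(111)))*(-1/26865) - 505/20826 = (9*I*sqrt(111))*(-1/26865) - 505/20826 = -I*sqrt(111)/2985 - 505/20826 = -505/20826 - I*sqrt(111)/2985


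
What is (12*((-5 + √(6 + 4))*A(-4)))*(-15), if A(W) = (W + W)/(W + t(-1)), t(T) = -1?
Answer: 1440 - 288*√10 ≈ 529.26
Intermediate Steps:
A(W) = 2*W/(-1 + W) (A(W) = (W + W)/(W - 1) = (2*W)/(-1 + W) = 2*W/(-1 + W))
(12*((-5 + √(6 + 4))*A(-4)))*(-15) = (12*((-5 + √(6 + 4))*(2*(-4)/(-1 - 4))))*(-15) = (12*((-5 + √10)*(2*(-4)/(-5))))*(-15) = (12*((-5 + √10)*(2*(-4)*(-⅕))))*(-15) = (12*((-5 + √10)*(8/5)))*(-15) = (12*(-8 + 8*√10/5))*(-15) = (-96 + 96*√10/5)*(-15) = 1440 - 288*√10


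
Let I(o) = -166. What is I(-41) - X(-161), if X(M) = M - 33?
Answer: 28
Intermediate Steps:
X(M) = -33 + M
I(-41) - X(-161) = -166 - (-33 - 161) = -166 - 1*(-194) = -166 + 194 = 28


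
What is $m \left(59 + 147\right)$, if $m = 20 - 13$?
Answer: $1442$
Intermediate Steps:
$m = 7$ ($m = 20 - 13 = 7$)
$m \left(59 + 147\right) = 7 \left(59 + 147\right) = 7 \cdot 206 = 1442$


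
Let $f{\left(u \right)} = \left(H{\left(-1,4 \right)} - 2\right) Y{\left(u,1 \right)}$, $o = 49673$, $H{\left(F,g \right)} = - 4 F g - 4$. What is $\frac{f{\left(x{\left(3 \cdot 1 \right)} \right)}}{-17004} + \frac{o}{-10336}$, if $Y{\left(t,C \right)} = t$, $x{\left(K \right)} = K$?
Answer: $- \frac{70412481}{14646112} \approx -4.8076$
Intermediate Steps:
$H{\left(F,g \right)} = -4 - 4 F g$ ($H{\left(F,g \right)} = - 4 F g - 4 = -4 - 4 F g$)
$f{\left(u \right)} = 10 u$ ($f{\left(u \right)} = \left(\left(-4 - \left(-4\right) 4\right) - 2\right) u = \left(\left(-4 + 16\right) - 2\right) u = \left(12 - 2\right) u = 10 u$)
$\frac{f{\left(x{\left(3 \cdot 1 \right)} \right)}}{-17004} + \frac{o}{-10336} = \frac{10 \cdot 3 \cdot 1}{-17004} + \frac{49673}{-10336} = 10 \cdot 3 \left(- \frac{1}{17004}\right) + 49673 \left(- \frac{1}{10336}\right) = 30 \left(- \frac{1}{17004}\right) - \frac{49673}{10336} = - \frac{5}{2834} - \frac{49673}{10336} = - \frac{70412481}{14646112}$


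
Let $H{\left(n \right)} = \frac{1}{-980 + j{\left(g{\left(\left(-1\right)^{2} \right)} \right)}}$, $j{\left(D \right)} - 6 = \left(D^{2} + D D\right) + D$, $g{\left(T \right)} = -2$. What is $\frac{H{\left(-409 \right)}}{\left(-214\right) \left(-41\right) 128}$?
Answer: $- \frac{1}{1087133696} \approx -9.1985 \cdot 10^{-10}$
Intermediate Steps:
$j{\left(D \right)} = 6 + D + 2 D^{2}$ ($j{\left(D \right)} = 6 + \left(\left(D^{2} + D D\right) + D\right) = 6 + \left(\left(D^{2} + D^{2}\right) + D\right) = 6 + \left(2 D^{2} + D\right) = 6 + \left(D + 2 D^{2}\right) = 6 + D + 2 D^{2}$)
$H{\left(n \right)} = - \frac{1}{968}$ ($H{\left(n \right)} = \frac{1}{-980 + \left(6 - 2 + 2 \left(-2\right)^{2}\right)} = \frac{1}{-980 + \left(6 - 2 + 2 \cdot 4\right)} = \frac{1}{-980 + \left(6 - 2 + 8\right)} = \frac{1}{-980 + 12} = \frac{1}{-968} = - \frac{1}{968}$)
$\frac{H{\left(-409 \right)}}{\left(-214\right) \left(-41\right) 128} = - \frac{1}{968 \left(-214\right) \left(-41\right) 128} = - \frac{1}{968 \cdot 8774 \cdot 128} = - \frac{1}{968 \cdot 1123072} = \left(- \frac{1}{968}\right) \frac{1}{1123072} = - \frac{1}{1087133696}$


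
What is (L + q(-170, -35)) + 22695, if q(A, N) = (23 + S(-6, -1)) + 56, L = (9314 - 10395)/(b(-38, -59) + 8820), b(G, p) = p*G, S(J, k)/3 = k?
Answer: 251891721/11062 ≈ 22771.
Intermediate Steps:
S(J, k) = 3*k
b(G, p) = G*p
L = -1081/11062 (L = (9314 - 10395)/(-38*(-59) + 8820) = -1081/(2242 + 8820) = -1081/11062 ≈ -0.097722)
q(A, N) = 76 (q(A, N) = (23 + 3*(-1)) + 56 = (23 - 3) + 56 = 20 + 56 = 76)
(L + q(-170, -35)) + 22695 = (-1081/11062 + 76) + 22695 = 839631/11062 + 22695 = 251891721/11062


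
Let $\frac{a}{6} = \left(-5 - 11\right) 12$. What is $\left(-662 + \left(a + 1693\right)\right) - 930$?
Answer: $-1051$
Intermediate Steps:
$a = -1152$ ($a = 6 \left(-5 - 11\right) 12 = 6 \left(\left(-16\right) 12\right) = 6 \left(-192\right) = -1152$)
$\left(-662 + \left(a + 1693\right)\right) - 930 = \left(-662 + \left(-1152 + 1693\right)\right) - 930 = \left(-662 + 541\right) - 930 = -121 - 930 = -1051$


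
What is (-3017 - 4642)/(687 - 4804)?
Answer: 333/179 ≈ 1.8603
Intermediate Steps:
(-3017 - 4642)/(687 - 4804) = -7659/(-4117) = -7659*(-1/4117) = 333/179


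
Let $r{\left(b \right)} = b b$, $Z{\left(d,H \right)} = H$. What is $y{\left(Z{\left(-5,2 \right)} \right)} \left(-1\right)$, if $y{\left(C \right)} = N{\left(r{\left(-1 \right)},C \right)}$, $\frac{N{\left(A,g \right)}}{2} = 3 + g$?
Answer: $-10$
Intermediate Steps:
$r{\left(b \right)} = b^{2}$
$N{\left(A,g \right)} = 6 + 2 g$ ($N{\left(A,g \right)} = 2 \left(3 + g\right) = 6 + 2 g$)
$y{\left(C \right)} = 6 + 2 C$
$y{\left(Z{\left(-5,2 \right)} \right)} \left(-1\right) = \left(6 + 2 \cdot 2\right) \left(-1\right) = \left(6 + 4\right) \left(-1\right) = 10 \left(-1\right) = -10$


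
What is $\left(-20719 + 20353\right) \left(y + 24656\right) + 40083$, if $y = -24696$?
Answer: $54723$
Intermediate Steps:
$\left(-20719 + 20353\right) \left(y + 24656\right) + 40083 = \left(-20719 + 20353\right) \left(-24696 + 24656\right) + 40083 = \left(-366\right) \left(-40\right) + 40083 = 14640 + 40083 = 54723$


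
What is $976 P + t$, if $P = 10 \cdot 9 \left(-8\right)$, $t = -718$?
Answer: $-703438$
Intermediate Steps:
$P = -720$ ($P = 90 \left(-8\right) = -720$)
$976 P + t = 976 \left(-720\right) - 718 = -702720 - 718 = -703438$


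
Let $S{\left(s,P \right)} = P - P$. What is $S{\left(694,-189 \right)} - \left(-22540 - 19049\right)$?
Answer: $41589$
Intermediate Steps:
$S{\left(s,P \right)} = 0$
$S{\left(694,-189 \right)} - \left(-22540 - 19049\right) = 0 - \left(-22540 - 19049\right) = 0 - -41589 = 0 + 41589 = 41589$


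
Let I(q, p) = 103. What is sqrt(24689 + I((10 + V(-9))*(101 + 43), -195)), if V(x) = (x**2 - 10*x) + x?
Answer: 2*sqrt(6198) ≈ 157.45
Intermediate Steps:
V(x) = x**2 - 9*x
sqrt(24689 + I((10 + V(-9))*(101 + 43), -195)) = sqrt(24689 + 103) = sqrt(24792) = 2*sqrt(6198)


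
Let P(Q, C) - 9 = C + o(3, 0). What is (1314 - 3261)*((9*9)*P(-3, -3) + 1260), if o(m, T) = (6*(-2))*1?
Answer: -1506978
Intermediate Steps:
o(m, T) = -12 (o(m, T) = -12*1 = -12)
P(Q, C) = -3 + C (P(Q, C) = 9 + (C - 12) = 9 + (-12 + C) = -3 + C)
(1314 - 3261)*((9*9)*P(-3, -3) + 1260) = (1314 - 3261)*((9*9)*(-3 - 3) + 1260) = -1947*(81*(-6) + 1260) = -1947*(-486 + 1260) = -1947*774 = -1506978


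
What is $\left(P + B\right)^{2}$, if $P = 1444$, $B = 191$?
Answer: $2673225$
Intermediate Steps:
$\left(P + B\right)^{2} = \left(1444 + 191\right)^{2} = 1635^{2} = 2673225$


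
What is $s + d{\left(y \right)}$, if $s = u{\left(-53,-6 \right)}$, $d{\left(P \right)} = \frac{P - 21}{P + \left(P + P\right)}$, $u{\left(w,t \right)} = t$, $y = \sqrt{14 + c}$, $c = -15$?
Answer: $- \frac{17}{3} + 7 i \approx -5.6667 + 7.0 i$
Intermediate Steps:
$y = i$ ($y = \sqrt{14 - 15} = \sqrt{-1} = i \approx 1.0 i$)
$d{\left(P \right)} = \frac{-21 + P}{3 P}$ ($d{\left(P \right)} = \frac{-21 + P}{P + 2 P} = \frac{-21 + P}{3 P}$)
$s = -6$
$s + d{\left(y \right)} = -6 + \frac{-21 + i}{3 i} = -6 + \frac{- i \left(-21 + i\right)}{3} = -6 - \frac{i \left(-21 + i\right)}{3}$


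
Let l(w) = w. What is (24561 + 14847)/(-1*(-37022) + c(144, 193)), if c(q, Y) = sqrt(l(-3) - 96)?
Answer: 1458962976/1370628583 - 118224*I*sqrt(11)/1370628583 ≈ 1.0644 - 0.00028608*I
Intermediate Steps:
c(q, Y) = 3*I*sqrt(11) (c(q, Y) = sqrt(-3 - 96) = sqrt(-99) = 3*I*sqrt(11))
(24561 + 14847)/(-1*(-37022) + c(144, 193)) = (24561 + 14847)/(-1*(-37022) + 3*I*sqrt(11)) = 39408/(37022 + 3*I*sqrt(11))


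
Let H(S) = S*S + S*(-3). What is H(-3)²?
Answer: 324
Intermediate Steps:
H(S) = S² - 3*S
H(-3)² = (-3*(-3 - 3))² = (-3*(-6))² = 18² = 324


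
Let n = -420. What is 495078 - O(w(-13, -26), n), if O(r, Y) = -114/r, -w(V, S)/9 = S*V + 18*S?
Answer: 96540229/195 ≈ 4.9508e+5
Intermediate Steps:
w(V, S) = -162*S - 9*S*V (w(V, S) = -9*(S*V + 18*S) = -9*(18*S + S*V) = -162*S - 9*S*V)
495078 - O(w(-13, -26), n) = 495078 - (-114)/((-9*(-26)*(18 - 13))) = 495078 - (-114)/((-9*(-26)*5)) = 495078 - (-114)/1170 = 495078 - 1*(-19/195) = 495078 + 19/195 = 96540229/195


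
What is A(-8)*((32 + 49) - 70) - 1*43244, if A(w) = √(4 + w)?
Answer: -43244 + 22*I ≈ -43244.0 + 22.0*I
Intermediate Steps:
A(-8)*((32 + 49) - 70) - 1*43244 = √(4 - 8)*((32 + 49) - 70) - 1*43244 = √(-4)*(81 - 70) - 43244 = (2*I)*11 - 43244 = 22*I - 43244 = -43244 + 22*I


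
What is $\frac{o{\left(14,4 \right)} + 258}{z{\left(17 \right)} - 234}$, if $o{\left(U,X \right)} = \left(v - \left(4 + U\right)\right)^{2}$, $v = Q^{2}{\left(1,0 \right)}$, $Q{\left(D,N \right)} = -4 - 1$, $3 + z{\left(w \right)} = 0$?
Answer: $- \frac{307}{237} \approx -1.2954$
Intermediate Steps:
$z{\left(w \right)} = -3$ ($z{\left(w \right)} = -3 + 0 = -3$)
$Q{\left(D,N \right)} = -5$ ($Q{\left(D,N \right)} = -4 - 1 = -5$)
$v = 25$ ($v = \left(-5\right)^{2} = 25$)
$o{\left(U,X \right)} = \left(21 - U\right)^{2}$ ($o{\left(U,X \right)} = \left(25 - \left(4 + U\right)\right)^{2} = \left(21 - U\right)^{2}$)
$\frac{o{\left(14,4 \right)} + 258}{z{\left(17 \right)} - 234} = \frac{\left(-21 + 14\right)^{2} + 258}{-3 - 234} = \frac{\left(-7\right)^{2} + 258}{-237} = \left(49 + 258\right) \left(- \frac{1}{237}\right) = 307 \left(- \frac{1}{237}\right) = - \frac{307}{237}$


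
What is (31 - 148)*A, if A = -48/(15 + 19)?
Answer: 2808/17 ≈ 165.18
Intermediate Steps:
A = -24/17 (A = -48/34 = -48*1/34 = -24/17 ≈ -1.4118)
(31 - 148)*A = (31 - 148)*(-24/17) = -117*(-24/17) = 2808/17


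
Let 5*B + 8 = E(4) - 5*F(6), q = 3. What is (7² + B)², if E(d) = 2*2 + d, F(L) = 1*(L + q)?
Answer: 1600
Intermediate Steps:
F(L) = 3 + L (F(L) = 1*(L + 3) = 1*(3 + L) = 3 + L)
E(d) = 4 + d
B = -9 (B = -8/5 + ((4 + 4) - 5*(3 + 6))/5 = -8/5 + (8 - 5*9)/5 = -8/5 + (8 - 45)/5 = -8/5 + (⅕)*(-37) = -8/5 - 37/5 = -9)
(7² + B)² = (7² - 9)² = (49 - 9)² = 40² = 1600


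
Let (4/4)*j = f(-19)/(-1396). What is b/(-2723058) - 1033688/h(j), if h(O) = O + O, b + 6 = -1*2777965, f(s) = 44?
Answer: 491181300501929/29953638 ≈ 1.6398e+7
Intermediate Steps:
b = -2777971 (b = -6 - 1*2777965 = -6 - 2777965 = -2777971)
j = -11/349 (j = 44/(-1396) = 44*(-1/1396) = -11/349 ≈ -0.031519)
h(O) = 2*O
b/(-2723058) - 1033688/h(j) = -2777971/(-2723058) - 1033688/(2*(-11/349)) = -2777971*(-1/2723058) - 1033688/(-22/349) = 2777971/2723058 - 1033688*(-349/22) = 2777971/2723058 + 180378556/11 = 491181300501929/29953638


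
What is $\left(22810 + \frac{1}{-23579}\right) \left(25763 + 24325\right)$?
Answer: $\frac{26939179105032}{23579} \approx 1.1425 \cdot 10^{9}$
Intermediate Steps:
$\left(22810 + \frac{1}{-23579}\right) \left(25763 + 24325\right) = \left(22810 - \frac{1}{23579}\right) 50088 = \frac{537836989}{23579} \cdot 50088 = \frac{26939179105032}{23579}$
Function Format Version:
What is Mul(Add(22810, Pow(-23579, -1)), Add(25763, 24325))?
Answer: Rational(26939179105032, 23579) ≈ 1.1425e+9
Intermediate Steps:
Mul(Add(22810, Pow(-23579, -1)), Add(25763, 24325)) = Mul(Add(22810, Rational(-1, 23579)), 50088) = Mul(Rational(537836989, 23579), 50088) = Rational(26939179105032, 23579)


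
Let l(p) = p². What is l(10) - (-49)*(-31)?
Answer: -1419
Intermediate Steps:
l(10) - (-49)*(-31) = 10² - (-49)*(-31) = 100 - 1*1519 = 100 - 1519 = -1419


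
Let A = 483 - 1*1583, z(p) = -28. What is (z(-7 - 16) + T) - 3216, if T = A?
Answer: -4344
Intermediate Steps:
A = -1100 (A = 483 - 1583 = -1100)
T = -1100
(z(-7 - 16) + T) - 3216 = (-28 - 1100) - 3216 = -1128 - 3216 = -4344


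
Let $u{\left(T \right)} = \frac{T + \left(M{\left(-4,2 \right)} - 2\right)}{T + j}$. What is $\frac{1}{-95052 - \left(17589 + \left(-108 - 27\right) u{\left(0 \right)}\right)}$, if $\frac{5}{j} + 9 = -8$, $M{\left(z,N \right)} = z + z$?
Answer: $- \frac{1}{108051} \approx -9.2549 \cdot 10^{-6}$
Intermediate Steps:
$M{\left(z,N \right)} = 2 z$
$j = - \frac{5}{17}$ ($j = \frac{5}{-9 - 8} = \frac{5}{-17} = 5 \left(- \frac{1}{17}\right) = - \frac{5}{17} \approx -0.29412$)
$u{\left(T \right)} = \frac{-10 + T}{- \frac{5}{17} + T}$ ($u{\left(T \right)} = \frac{T + \left(2 \left(-4\right) - 2\right)}{T - \frac{5}{17}} = \frac{T - 10}{- \frac{5}{17} + T} = \frac{-10 + T}{- \frac{5}{17} + T}$)
$\frac{1}{-95052 - \left(17589 + \left(-108 - 27\right) u{\left(0 \right)}\right)} = \frac{1}{-95052 - \left(17589 + \left(-108 - 27\right) \frac{17 \left(-10 + 0\right)}{-5 + 17 \cdot 0}\right)} = \frac{1}{-95052 - \left(17589 - 135 \cdot 17 \frac{1}{-5 + 0} \left(-10\right)\right)} = \frac{1}{-95052 - \left(17589 - 135 \cdot 17 \frac{1}{-5} \left(-10\right)\right)} = \frac{1}{-95052 - \left(17589 - 135 \cdot 17 \left(- \frac{1}{5}\right) \left(-10\right)\right)} = \frac{1}{-95052 - \left(17589 - 4590\right)} = \frac{1}{-95052 - 12999} = \frac{1}{-108051} = - \frac{1}{108051}$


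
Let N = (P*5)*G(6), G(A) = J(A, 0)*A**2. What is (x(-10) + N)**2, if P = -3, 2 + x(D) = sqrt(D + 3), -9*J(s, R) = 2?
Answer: 13917 + 236*I*sqrt(7) ≈ 13917.0 + 624.4*I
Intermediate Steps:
J(s, R) = -2/9 (J(s, R) = -1/9*2 = -2/9)
x(D) = -2 + sqrt(3 + D) (x(D) = -2 + sqrt(D + 3) = -2 + sqrt(3 + D))
G(A) = -2*A**2/9
N = 120 (N = (-3*5)*(-2/9*6**2) = -(-10)*36/3 = -15*(-8) = 120)
(x(-10) + N)**2 = ((-2 + sqrt(3 - 10)) + 120)**2 = ((-2 + sqrt(-7)) + 120)**2 = ((-2 + I*sqrt(7)) + 120)**2 = (118 + I*sqrt(7))**2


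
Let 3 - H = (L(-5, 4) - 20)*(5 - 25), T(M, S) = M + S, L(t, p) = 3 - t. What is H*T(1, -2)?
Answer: 237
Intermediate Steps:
H = -237 (H = 3 - ((3 - 1*(-5)) - 20)*(5 - 25) = 3 - ((3 + 5) - 20)*(-20) = 3 - (8 - 20)*(-20) = 3 - (-12)*(-20) = 3 - 1*240 = 3 - 240 = -237)
H*T(1, -2) = -237*(1 - 2) = -237*(-1) = 237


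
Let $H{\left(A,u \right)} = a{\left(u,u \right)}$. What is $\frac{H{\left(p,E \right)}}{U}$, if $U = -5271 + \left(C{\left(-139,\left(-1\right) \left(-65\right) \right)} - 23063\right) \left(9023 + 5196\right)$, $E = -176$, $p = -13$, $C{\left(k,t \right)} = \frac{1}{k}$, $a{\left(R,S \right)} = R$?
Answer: $\frac{24464}{45583405671} \approx 5.3669 \cdot 10^{-7}$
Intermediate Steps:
$H{\left(A,u \right)} = u$
$U = - \frac{45583405671}{139}$ ($U = -5271 + \left(\frac{1}{-139} - 23063\right) \left(9023 + 5196\right) = -5271 + \left(- \frac{1}{139} - 23063\right) 14219 = -5271 - \frac{45582673002}{139} = - \frac{45583405671}{139} \approx -3.2794 \cdot 10^{8}$)
$\frac{H{\left(p,E \right)}}{U} = - \frac{176}{- \frac{45583405671}{139}} = \left(-176\right) \left(- \frac{139}{45583405671}\right) = \frac{24464}{45583405671}$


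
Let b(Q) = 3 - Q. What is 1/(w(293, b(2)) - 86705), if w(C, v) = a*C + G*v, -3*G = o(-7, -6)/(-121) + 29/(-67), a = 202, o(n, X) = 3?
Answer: -24321/669285889 ≈ -3.6339e-5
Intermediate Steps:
G = 3710/24321 (G = -(3/(-121) + 29/(-67))/3 = -(3*(-1/121) + 29*(-1/67))/3 = -(-3/121 - 29/67)/3 = -⅓*(-3710/8107) = 3710/24321 ≈ 0.15254)
w(C, v) = 202*C + 3710*v/24321
1/(w(293, b(2)) - 86705) = 1/((202*293 + 3710*(3 - 1*2)/24321) - 86705) = 1/((59186 + 3710*(3 - 2)/24321) - 86705) = 1/((59186 + (3710/24321)*1) - 86705) = 1/((59186 + 3710/24321) - 86705) = 1/(1439466416/24321 - 86705) = 1/(-669285889/24321) = -24321/669285889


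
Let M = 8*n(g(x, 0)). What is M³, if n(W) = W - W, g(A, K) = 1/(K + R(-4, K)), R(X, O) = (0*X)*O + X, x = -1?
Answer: 0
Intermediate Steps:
R(X, O) = X (R(X, O) = 0*O + X = 0 + X = X)
g(A, K) = 1/(-4 + K) (g(A, K) = 1/(K - 4) = 1/(-4 + K))
n(W) = 0
M = 0 (M = 8*0 = 0)
M³ = 0³ = 0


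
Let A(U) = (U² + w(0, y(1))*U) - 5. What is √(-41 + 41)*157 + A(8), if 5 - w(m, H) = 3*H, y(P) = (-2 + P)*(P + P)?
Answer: 147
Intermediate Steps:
y(P) = 2*P*(-2 + P) (y(P) = (-2 + P)*(2*P) = 2*P*(-2 + P))
w(m, H) = 5 - 3*H
A(U) = -5 + U² + 11*U (A(U) = (U² + (5 - 6*(-2 + 1))*U) - 5 = (U² + (5 - 6*(-1))*U) - 5 = (U² + (5 - 3*(-2))*U) - 5 = (U² + (5 + 6)*U) - 5 = (U² + 11*U) - 5 = -5 + U² + 11*U)
√(-41 + 41)*157 + A(8) = √(-41 + 41)*157 + (-5 + 8² + 11*8) = √0*157 + (-5 + 64 + 88) = 0*157 + 147 = 0 + 147 = 147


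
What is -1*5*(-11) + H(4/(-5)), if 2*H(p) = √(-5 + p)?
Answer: 55 + I*√145/10 ≈ 55.0 + 1.2042*I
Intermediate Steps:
H(p) = √(-5 + p)/2
-1*5*(-11) + H(4/(-5)) = -1*5*(-11) + √(-5 + 4/(-5))/2 = -5*(-11) + √(-5 + 4*(-⅕))/2 = 55 + √(-5 - ⅘)/2 = 55 + √(-29/5)/2 = 55 + (I*√145/5)/2 = 55 + I*√145/10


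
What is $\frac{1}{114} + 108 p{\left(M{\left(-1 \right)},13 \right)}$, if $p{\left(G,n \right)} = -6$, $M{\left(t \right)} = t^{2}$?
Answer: $- \frac{73871}{114} \approx -647.99$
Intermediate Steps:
$\frac{1}{114} + 108 p{\left(M{\left(-1 \right)},13 \right)} = \frac{1}{114} + 108 \left(-6\right) = \frac{1}{114} - 648 = - \frac{73871}{114}$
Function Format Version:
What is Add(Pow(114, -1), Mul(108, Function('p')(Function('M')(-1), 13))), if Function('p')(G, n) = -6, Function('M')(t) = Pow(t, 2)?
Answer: Rational(-73871, 114) ≈ -647.99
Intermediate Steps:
Add(Pow(114, -1), Mul(108, Function('p')(Function('M')(-1), 13))) = Add(Pow(114, -1), Mul(108, -6)) = Add(Rational(1, 114), -648) = Rational(-73871, 114)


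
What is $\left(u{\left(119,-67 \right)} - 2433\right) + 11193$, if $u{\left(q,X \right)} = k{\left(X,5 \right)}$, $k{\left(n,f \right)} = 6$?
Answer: $8766$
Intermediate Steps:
$u{\left(q,X \right)} = 6$
$\left(u{\left(119,-67 \right)} - 2433\right) + 11193 = \left(6 - 2433\right) + 11193 = -2427 + 11193 = 8766$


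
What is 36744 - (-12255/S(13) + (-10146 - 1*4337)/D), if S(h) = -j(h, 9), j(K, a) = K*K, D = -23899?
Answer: 148111150792/4038931 ≈ 36671.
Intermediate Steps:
j(K, a) = K²
S(h) = -h²
36744 - (-12255/S(13) + (-10146 - 1*4337)/D) = 36744 - (-12255/((-1*13²)) + (-10146 - 1*4337)/(-23899)) = 36744 - (-12255/((-1*169)) + (-10146 - 4337)*(-1/23899)) = 36744 - (-12255/(-169) - 14483*(-1/23899)) = 36744 - (-12255*(-1/169) + 14483/23899) = 36744 - (12255/169 + 14483/23899) = 36744 - 1*295329872/4038931 = 36744 - 295329872/4038931 = 148111150792/4038931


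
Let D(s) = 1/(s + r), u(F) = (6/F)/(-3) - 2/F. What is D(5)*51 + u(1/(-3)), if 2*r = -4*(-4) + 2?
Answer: 219/14 ≈ 15.643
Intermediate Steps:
r = 9 (r = (-4*(-4) + 2)/2 = (16 + 2)/2 = (1/2)*18 = 9)
u(F) = -4/F (u(F) = (6/F)*(-1/3) - 2/F = -2/F - 2/F = -4/F)
D(s) = 1/(9 + s) (D(s) = 1/(s + 9) = 1/(9 + s))
D(5)*51 + u(1/(-3)) = 51/(9 + 5) - 4/(1/(-3)) = 51/14 - 4/(-1/3) = (1/14)*51 - 4*(-3) = 51/14 + 12 = 219/14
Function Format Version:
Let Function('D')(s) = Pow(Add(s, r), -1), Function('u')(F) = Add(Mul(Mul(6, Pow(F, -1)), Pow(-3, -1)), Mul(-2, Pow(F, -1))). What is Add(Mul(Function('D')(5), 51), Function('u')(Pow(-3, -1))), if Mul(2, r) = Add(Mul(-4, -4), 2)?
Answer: Rational(219, 14) ≈ 15.643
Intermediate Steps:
r = 9 (r = Mul(Rational(1, 2), Add(Mul(-4, -4), 2)) = Mul(Rational(1, 2), Add(16, 2)) = Mul(Rational(1, 2), 18) = 9)
Function('u')(F) = Mul(-4, Pow(F, -1)) (Function('u')(F) = Add(Mul(Mul(6, Pow(F, -1)), Rational(-1, 3)), Mul(-2, Pow(F, -1))) = Add(Mul(-2, Pow(F, -1)), Mul(-2, Pow(F, -1))) = Mul(-4, Pow(F, -1)))
Function('D')(s) = Pow(Add(9, s), -1) (Function('D')(s) = Pow(Add(s, 9), -1) = Pow(Add(9, s), -1))
Add(Mul(Function('D')(5), 51), Function('u')(Pow(-3, -1))) = Add(Mul(Pow(Add(9, 5), -1), 51), Mul(-4, Pow(Pow(-3, -1), -1))) = Add(Mul(Pow(14, -1), 51), Mul(-4, Pow(Rational(-1, 3), -1))) = Add(Mul(Rational(1, 14), 51), Mul(-4, -3)) = Add(Rational(51, 14), 12) = Rational(219, 14)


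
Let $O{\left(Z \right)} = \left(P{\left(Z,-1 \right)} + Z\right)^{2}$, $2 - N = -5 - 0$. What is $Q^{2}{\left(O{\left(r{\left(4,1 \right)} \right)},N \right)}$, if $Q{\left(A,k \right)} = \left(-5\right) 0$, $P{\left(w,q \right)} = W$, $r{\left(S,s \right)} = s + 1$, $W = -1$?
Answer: $0$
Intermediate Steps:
$r{\left(S,s \right)} = 1 + s$
$N = 7$ ($N = 2 - \left(-5 - 0\right) = 2 - \left(-5 + 0\right) = 2 - -5 = 2 + 5 = 7$)
$P{\left(w,q \right)} = -1$
$O{\left(Z \right)} = \left(-1 + Z\right)^{2}$
$Q{\left(A,k \right)} = 0$
$Q^{2}{\left(O{\left(r{\left(4,1 \right)} \right)},N \right)} = 0^{2} = 0$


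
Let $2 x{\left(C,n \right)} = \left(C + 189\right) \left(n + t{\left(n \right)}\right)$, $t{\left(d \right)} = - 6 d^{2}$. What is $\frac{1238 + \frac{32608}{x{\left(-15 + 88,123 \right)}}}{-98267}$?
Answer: $- \frac{14701565270}{1166948238027} \approx -0.012598$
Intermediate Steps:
$x{\left(C,n \right)} = \frac{\left(189 + C\right) \left(n - 6 n^{2}\right)}{2}$ ($x{\left(C,n \right)} = \frac{\left(C + 189\right) \left(n - 6 n^{2}\right)}{2} = \frac{\left(189 + C\right) \left(n - 6 n^{2}\right)}{2}$)
$\frac{1238 + \frac{32608}{x{\left(-15 + 88,123 \right)}}}{-98267} = \frac{1238 + \frac{32608}{\frac{1}{2} \cdot 123 \left(189 + \left(-15 + 88\right) - 139482 - 6 \left(-15 + 88\right) 123\right)}}{-98267} = \left(1238 + \frac{32608}{\frac{1}{2} \cdot 123 \left(189 + 73 - 139482 - 438 \cdot 123\right)}\right) \left(- \frac{1}{98267}\right) = \left(1238 + \frac{32608}{\frac{1}{2} \cdot 123 \left(189 + 73 - 139482 - 53874\right)}\right) \left(- \frac{1}{98267}\right) = \left(1238 + \frac{32608}{\frac{1}{2} \cdot 123 \left(-193094\right)}\right) \left(- \frac{1}{98267}\right) = \left(1238 + \frac{32608}{-11875281}\right) \left(- \frac{1}{98267}\right) = \left(1238 + 32608 \left(- \frac{1}{11875281}\right)\right) \left(- \frac{1}{98267}\right) = \left(1238 - \frac{32608}{11875281}\right) \left(- \frac{1}{98267}\right) = \frac{14701565270}{11875281} \left(- \frac{1}{98267}\right) = - \frac{14701565270}{1166948238027}$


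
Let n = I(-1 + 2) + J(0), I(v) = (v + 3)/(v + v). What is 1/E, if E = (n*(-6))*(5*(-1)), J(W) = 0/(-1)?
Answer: 1/60 ≈ 0.016667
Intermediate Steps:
J(W) = 0 (J(W) = 0*(-1) = 0)
I(v) = (3 + v)/(2*v) (I(v) = (3 + v)/((2*v)) = (3 + v)*(1/(2*v)) = (3 + v)/(2*v))
n = 2 (n = (3 + (-1 + 2))/(2*(-1 + 2)) + 0 = (½)*(3 + 1)/1 + 0 = (½)*1*4 + 0 = 2 + 0 = 2)
E = 60 (E = (2*(-6))*(5*(-1)) = -12*(-5) = 60)
1/E = 1/60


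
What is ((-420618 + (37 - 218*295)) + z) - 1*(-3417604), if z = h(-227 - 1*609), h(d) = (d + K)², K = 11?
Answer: 3613338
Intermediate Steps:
h(d) = (11 + d)² (h(d) = (d + 11)² = (11 + d)²)
z = 680625 (z = (11 + (-227 - 1*609))² = (11 + (-227 - 609))² = (11 - 836)² = (-825)² = 680625)
((-420618 + (37 - 218*295)) + z) - 1*(-3417604) = ((-420618 + (37 - 218*295)) + 680625) - 1*(-3417604) = ((-420618 + (37 - 64310)) + 680625) + 3417604 = ((-420618 - 64273) + 680625) + 3417604 = (-484891 + 680625) + 3417604 = 195734 + 3417604 = 3613338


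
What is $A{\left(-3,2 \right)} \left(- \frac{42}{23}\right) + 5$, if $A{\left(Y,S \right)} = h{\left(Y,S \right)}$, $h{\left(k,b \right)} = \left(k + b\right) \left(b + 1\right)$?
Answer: $\frac{241}{23} \approx 10.478$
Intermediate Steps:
$h{\left(k,b \right)} = \left(1 + b\right) \left(b + k\right)$ ($h{\left(k,b \right)} = \left(b + k\right) \left(1 + b\right) = \left(1 + b\right) \left(b + k\right)$)
$A{\left(Y,S \right)} = S + Y + S^{2} + S Y$
$A{\left(-3,2 \right)} \left(- \frac{42}{23}\right) + 5 = \left(2 - 3 + 2^{2} + 2 \left(-3\right)\right) \left(- \frac{42}{23}\right) + 5 = \left(2 - 3 + 4 - 6\right) \left(\left(-42\right) \frac{1}{23}\right) + 5 = \left(-3\right) \left(- \frac{42}{23}\right) + 5 = \frac{126}{23} + 5 = \frac{241}{23}$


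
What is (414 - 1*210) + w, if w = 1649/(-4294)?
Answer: 874327/4294 ≈ 203.62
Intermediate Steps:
w = -1649/4294 (w = 1649*(-1/4294) = -1649/4294 ≈ -0.38402)
(414 - 1*210) + w = (414 - 1*210) - 1649/4294 = (414 - 210) - 1649/4294 = 204 - 1649/4294 = 874327/4294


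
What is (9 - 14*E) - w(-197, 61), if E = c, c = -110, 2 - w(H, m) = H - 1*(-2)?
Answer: 1352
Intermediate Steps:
w(H, m) = -H (w(H, m) = 2 - (H - 1*(-2)) = 2 - (H + 2) = 2 - (2 + H) = 2 + (-2 - H) = -H)
E = -110
(9 - 14*E) - w(-197, 61) = (9 - 14*(-110)) - (-1)*(-197) = (9 + 1540) - 1*197 = 1549 - 197 = 1352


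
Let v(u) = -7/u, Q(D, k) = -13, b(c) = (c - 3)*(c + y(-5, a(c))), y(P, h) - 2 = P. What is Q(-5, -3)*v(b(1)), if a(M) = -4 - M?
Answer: 91/4 ≈ 22.750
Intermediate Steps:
y(P, h) = 2 + P
b(c) = (-3 + c)² (b(c) = (c - 3)*(c + (2 - 5)) = (-3 + c)*(c - 3) = (-3 + c)*(-3 + c) = (-3 + c)²)
Q(-5, -3)*v(b(1)) = -(-91)/(9 + 1² - 6*1) = -(-91)/(9 + 1 - 6) = -(-91)/4 = -13*(-7/4) = 91/4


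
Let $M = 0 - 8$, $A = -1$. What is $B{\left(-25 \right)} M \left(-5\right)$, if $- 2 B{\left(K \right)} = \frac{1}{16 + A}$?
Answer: $- \frac{4}{3} \approx -1.3333$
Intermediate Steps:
$B{\left(K \right)} = - \frac{1}{30}$ ($B{\left(K \right)} = - \frac{1}{2 \left(16 - 1\right)} = - \frac{1}{2 \cdot 15} = \left(- \frac{1}{2}\right) \frac{1}{15} = - \frac{1}{30}$)
$M = -8$
$B{\left(-25 \right)} M \left(-5\right) = - \frac{\left(-8\right) \left(-5\right)}{30} = \left(- \frac{1}{30}\right) 40 = - \frac{4}{3}$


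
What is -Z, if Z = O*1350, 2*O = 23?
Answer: -15525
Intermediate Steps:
O = 23/2 (O = (1/2)*23 = 23/2 ≈ 11.500)
Z = 15525 (Z = (23/2)*1350 = 15525)
-Z = -1*15525 = -15525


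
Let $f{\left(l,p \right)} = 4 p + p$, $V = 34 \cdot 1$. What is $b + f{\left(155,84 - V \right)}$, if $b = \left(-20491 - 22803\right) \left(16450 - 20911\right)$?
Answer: $193134784$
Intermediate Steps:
$V = 34$
$f{\left(l,p \right)} = 5 p$
$b = 193134534$ ($b = \left(-43294\right) \left(-4461\right) = 193134534$)
$b + f{\left(155,84 - V \right)} = 193134534 + 5 \left(84 - 34\right) = 193134534 + 5 \cdot 50 = 193134534 + 250 = 193134784$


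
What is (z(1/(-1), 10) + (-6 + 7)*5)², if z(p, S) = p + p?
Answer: 9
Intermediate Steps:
z(p, S) = 2*p
(z(1/(-1), 10) + (-6 + 7)*5)² = (2*(1/(-1)) + (-6 + 7)*5)² = (2*(1*(-1)) + 1*5)² = (2*(-1) + 5)² = (-2 + 5)² = 3² = 9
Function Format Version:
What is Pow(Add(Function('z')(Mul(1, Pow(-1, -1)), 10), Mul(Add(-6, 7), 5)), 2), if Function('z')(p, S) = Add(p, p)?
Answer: 9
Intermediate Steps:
Function('z')(p, S) = Mul(2, p)
Pow(Add(Function('z')(Mul(1, Pow(-1, -1)), 10), Mul(Add(-6, 7), 5)), 2) = Pow(Add(Mul(2, Mul(1, Pow(-1, -1))), Mul(Add(-6, 7), 5)), 2) = Pow(Add(Mul(2, Mul(1, -1)), Mul(1, 5)), 2) = Pow(Add(Mul(2, -1), 5), 2) = Pow(Add(-2, 5), 2) = Pow(3, 2) = 9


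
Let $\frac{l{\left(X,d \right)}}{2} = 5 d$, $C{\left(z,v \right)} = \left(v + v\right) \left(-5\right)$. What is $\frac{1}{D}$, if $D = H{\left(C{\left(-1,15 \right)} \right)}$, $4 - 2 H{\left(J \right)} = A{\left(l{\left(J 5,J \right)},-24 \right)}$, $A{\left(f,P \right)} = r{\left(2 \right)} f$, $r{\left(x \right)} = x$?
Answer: $\frac{1}{1502} \approx 0.00066578$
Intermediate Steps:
$C{\left(z,v \right)} = - 10 v$ ($C{\left(z,v \right)} = 2 v \left(-5\right) = - 10 v$)
$l{\left(X,d \right)} = 10 d$ ($l{\left(X,d \right)} = 2 \cdot 5 d = 10 d$)
$A{\left(f,P \right)} = 2 f$
$H{\left(J \right)} = 2 - 10 J$ ($H{\left(J \right)} = 2 - \frac{2 \cdot 10 J}{2} = 2 - \frac{20 J}{2} = 2 - 10 J$)
$D = 1502$ ($D = 2 - 10 \left(\left(-10\right) 15\right) = 2 - -1500 = 2 + 1500 = 1502$)
$\frac{1}{D} = \frac{1}{1502}$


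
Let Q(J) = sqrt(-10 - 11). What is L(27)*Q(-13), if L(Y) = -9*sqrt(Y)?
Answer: -81*I*sqrt(7) ≈ -214.31*I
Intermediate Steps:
Q(J) = I*sqrt(21) (Q(J) = sqrt(-21) = I*sqrt(21))
L(27)*Q(-13) = (-27*sqrt(3))*(I*sqrt(21)) = -81*I*sqrt(7)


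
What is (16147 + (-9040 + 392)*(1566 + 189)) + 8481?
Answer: -15152612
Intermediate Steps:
(16147 + (-9040 + 392)*(1566 + 189)) + 8481 = (16147 - 8648*1755) + 8481 = (16147 - 15177240) + 8481 = -15161093 + 8481 = -15152612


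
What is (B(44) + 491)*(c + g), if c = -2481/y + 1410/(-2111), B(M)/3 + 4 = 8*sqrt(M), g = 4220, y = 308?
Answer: 1311560289031/650188 + 32857460268*sqrt(11)/162547 ≈ 2.6876e+6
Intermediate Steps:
B(M) = -12 + 24*sqrt(M) (B(M) = -12 + 3*(8*sqrt(M)) = -12 + 24*sqrt(M))
c = -5671671/650188 (c = -2481/308 + 1410/(-2111) = -2481*1/308 + 1410*(-1/2111) = -2481/308 - 1410/2111 = -5671671/650188 ≈ -8.7231)
(B(44) + 491)*(c + g) = ((-12 + 24*sqrt(44)) + 491)*(-5671671/650188 + 4220) = ((-12 + 24*(2*sqrt(11))) + 491)*(2738121689/650188) = ((-12 + 48*sqrt(11)) + 491)*(2738121689/650188) = (479 + 48*sqrt(11))*(2738121689/650188) = 1311560289031/650188 + 32857460268*sqrt(11)/162547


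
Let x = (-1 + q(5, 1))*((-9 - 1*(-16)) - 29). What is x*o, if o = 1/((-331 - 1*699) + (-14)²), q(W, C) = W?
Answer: 44/417 ≈ 0.10552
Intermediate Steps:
x = -88 (x = (-1 + 5)*((-9 - 1*(-16)) - 29) = 4*((-9 + 16) - 29) = 4*(7 - 29) = 4*(-22) = -88)
o = -1/834 (o = 1/((-331 - 699) + 196) = 1/(-1030 + 196) = 1/(-834) = -1/834 ≈ -0.0011990)
x*o = -88*(-1/834) = 44/417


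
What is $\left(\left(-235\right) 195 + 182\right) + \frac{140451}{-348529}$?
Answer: $- \frac{15908049598}{348529} \approx -45643.0$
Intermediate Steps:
$\left(\left(-235\right) 195 + 182\right) + \frac{140451}{-348529} = \left(-45825 + 182\right) + 140451 \left(- \frac{1}{348529}\right) = -45643 - \frac{140451}{348529} = - \frac{15908049598}{348529}$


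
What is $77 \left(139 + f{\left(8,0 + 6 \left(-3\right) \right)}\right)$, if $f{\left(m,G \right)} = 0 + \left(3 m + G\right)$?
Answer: $11165$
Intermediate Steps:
$f{\left(m,G \right)} = G + 3 m$ ($f{\left(m,G \right)} = 0 + \left(G + 3 m\right) = G + 3 m$)
$77 \left(139 + f{\left(8,0 + 6 \left(-3\right) \right)}\right) = 77 \left(139 + \left(\left(0 + 6 \left(-3\right)\right) + 3 \cdot 8\right)\right) = 77 \left(139 + \left(\left(0 - 18\right) + 24\right)\right) = 77 \left(139 + \left(-18 + 24\right)\right) = 77 \left(139 + 6\right) = 77 \cdot 145 = 11165$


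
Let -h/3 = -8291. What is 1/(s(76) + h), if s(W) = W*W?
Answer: 1/30649 ≈ 3.2627e-5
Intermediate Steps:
s(W) = W²
h = 24873 (h = -3*(-8291) = 24873)
1/(s(76) + h) = 1/(76² + 24873) = 1/(5776 + 24873) = 1/30649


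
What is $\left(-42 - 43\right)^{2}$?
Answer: $7225$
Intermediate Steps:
$\left(-42 - 43\right)^{2} = \left(-85\right)^{2} = 7225$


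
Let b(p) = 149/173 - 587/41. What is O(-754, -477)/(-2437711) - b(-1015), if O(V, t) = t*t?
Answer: 231046150065/17290684123 ≈ 13.362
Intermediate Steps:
O(V, t) = t**2
b(p) = -95442/7093 (b(p) = 149*(1/173) - 587*1/41 = 149/173 - 587/41 = -95442/7093)
O(-754, -477)/(-2437711) - b(-1015) = (-477)**2/(-2437711) - 1*(-95442/7093) = 227529*(-1/2437711) + 95442/7093 = -227529/2437711 + 95442/7093 = 231046150065/17290684123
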